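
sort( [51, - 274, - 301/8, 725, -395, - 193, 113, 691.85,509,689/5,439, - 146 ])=[ - 395, - 274, - 193, - 146,-301/8,51, 113,689/5,439, 509,691.85,  725]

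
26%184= 26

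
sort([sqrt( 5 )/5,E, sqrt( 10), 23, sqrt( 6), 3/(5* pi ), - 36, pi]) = [ - 36, 3/(5 *pi), sqrt(5)/5, sqrt(6 ), E,  pi, sqrt( 10 ),23] 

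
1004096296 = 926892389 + 77203907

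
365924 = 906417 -540493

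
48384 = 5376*9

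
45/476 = 45/476 = 0.09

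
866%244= 134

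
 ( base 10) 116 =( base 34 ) 3E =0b1110100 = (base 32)3k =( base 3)11022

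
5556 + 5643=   11199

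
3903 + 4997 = 8900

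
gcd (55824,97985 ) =1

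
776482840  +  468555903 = 1245038743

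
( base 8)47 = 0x27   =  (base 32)17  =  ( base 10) 39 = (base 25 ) 1E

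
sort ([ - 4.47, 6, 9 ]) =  [ - 4.47,6, 9]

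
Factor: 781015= 5^1 *181^1*863^1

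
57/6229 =57/6229  =  0.01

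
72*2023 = 145656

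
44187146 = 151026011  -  106838865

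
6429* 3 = 19287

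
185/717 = 185/717 = 0.26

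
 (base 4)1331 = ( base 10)125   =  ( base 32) 3T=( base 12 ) a5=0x7D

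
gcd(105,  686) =7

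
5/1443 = 5/1443 = 0.00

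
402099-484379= - 82280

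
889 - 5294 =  - 4405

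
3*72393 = 217179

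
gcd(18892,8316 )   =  4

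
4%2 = 0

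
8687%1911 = 1043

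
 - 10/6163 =-1 + 6153/6163 =- 0.00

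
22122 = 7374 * 3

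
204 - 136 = 68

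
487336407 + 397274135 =884610542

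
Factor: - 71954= -2^1*35977^1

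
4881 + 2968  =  7849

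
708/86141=708/86141 =0.01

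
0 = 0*41396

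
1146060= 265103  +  880957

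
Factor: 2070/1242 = 3^( - 1) * 5^1 = 5/3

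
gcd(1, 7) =1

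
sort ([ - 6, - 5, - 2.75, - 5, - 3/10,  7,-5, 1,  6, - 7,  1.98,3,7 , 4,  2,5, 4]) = [ - 7, - 6,-5,-5, - 5, - 2.75 , - 3/10,1,1.98,  2, 3,4, 4,5, 6, 7,7]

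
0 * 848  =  0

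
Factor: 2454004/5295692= 7^1*87643^1*1323923^( - 1 )  =  613501/1323923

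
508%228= 52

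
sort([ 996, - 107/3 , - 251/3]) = [  -  251/3, -107/3,  996] 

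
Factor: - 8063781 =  - 3^1 * 11^1*244357^1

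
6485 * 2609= 16919365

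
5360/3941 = 1 + 1419/3941 = 1.36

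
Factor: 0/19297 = 0^1 = 0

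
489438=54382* 9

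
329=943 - 614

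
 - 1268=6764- 8032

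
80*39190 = 3135200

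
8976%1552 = 1216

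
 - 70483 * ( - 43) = 3030769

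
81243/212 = 383 + 47/212 = 383.22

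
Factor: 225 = 3^2*5^2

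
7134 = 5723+1411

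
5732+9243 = 14975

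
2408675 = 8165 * 295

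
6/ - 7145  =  -1 + 7139/7145= - 0.00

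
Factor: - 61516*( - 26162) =2^3*7^1*13^3*103^1 * 127^1  =  1609381592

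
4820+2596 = 7416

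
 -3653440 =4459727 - 8113167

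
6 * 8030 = 48180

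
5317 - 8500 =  - 3183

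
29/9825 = 29/9825 = 0.00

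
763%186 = 19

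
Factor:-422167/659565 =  - 3^ ( - 2 ) * 5^( - 1 ) * 67^1*6301^1*14657^(-1 )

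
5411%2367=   677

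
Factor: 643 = 643^1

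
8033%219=149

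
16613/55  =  302+3/55= 302.05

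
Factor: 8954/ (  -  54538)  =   - 11/67 = -  11^1*67^(-1 )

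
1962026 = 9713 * 202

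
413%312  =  101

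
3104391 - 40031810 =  - 36927419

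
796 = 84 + 712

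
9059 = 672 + 8387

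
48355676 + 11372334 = 59728010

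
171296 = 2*85648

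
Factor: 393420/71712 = 395/72=2^( - 3)* 3^ ( - 2)*5^1*79^1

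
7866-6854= 1012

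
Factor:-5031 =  - 3^2*  13^1*43^1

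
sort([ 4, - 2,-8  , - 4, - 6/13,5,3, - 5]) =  [ - 8 , - 5,-4,-2, - 6/13,3,4,5]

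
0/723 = 0 =0.00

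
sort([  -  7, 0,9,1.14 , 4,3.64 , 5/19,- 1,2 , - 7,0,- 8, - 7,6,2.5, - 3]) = [-8, -7,-7,-7, - 3, - 1, 0,0, 5/19,1.14,2,2.5, 3.64 , 4,6,9]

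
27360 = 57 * 480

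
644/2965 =644/2965 = 0.22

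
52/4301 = 52/4301= 0.01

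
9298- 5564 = 3734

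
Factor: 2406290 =2^1*5^1*41^1*5869^1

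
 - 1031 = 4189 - 5220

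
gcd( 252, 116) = 4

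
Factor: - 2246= - 2^1 * 1123^1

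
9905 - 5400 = 4505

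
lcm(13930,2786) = 13930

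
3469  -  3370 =99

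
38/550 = 19/275  =  0.07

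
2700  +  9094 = 11794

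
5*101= 505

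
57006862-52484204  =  4522658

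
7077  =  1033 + 6044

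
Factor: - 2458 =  - 2^1 *1229^1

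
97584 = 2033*48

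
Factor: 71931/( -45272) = - 2^( - 3)*3^1*5659^( - 1)*23977^1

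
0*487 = 0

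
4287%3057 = 1230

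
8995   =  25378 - 16383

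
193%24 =1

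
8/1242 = 4/621= 0.01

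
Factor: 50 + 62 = 112 = 2^4*7^1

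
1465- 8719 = -7254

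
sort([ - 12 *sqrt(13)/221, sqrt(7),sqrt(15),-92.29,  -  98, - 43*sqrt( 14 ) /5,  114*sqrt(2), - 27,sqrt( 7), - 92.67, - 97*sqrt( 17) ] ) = [- 97*sqrt( 17),- 98,- 92.67, - 92.29  ,-43*sqrt(14 )/5,-27, - 12*sqrt( 13)/221, sqrt( 7 ),sqrt ( 7),sqrt(15 ),114*sqrt(2)]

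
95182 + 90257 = 185439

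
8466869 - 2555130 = 5911739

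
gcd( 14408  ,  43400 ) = 8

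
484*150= 72600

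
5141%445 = 246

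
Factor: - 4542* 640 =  - 2906880 = - 2^8*3^1 * 5^1 * 757^1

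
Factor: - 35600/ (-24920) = 2^1*5^1*7^( - 1) = 10/7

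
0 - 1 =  - 1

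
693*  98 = 67914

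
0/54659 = 0  =  0.00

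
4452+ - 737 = 3715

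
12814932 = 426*30082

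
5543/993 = 5543/993=5.58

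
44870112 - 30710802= 14159310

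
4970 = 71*70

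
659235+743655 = 1402890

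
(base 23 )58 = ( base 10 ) 123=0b1111011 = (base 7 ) 234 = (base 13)96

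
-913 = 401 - 1314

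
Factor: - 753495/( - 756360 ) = 2^( - 3 )*3^( - 1 ) * 11^( - 1 ) * 263^1 = 263/264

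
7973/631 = 7973/631 =12.64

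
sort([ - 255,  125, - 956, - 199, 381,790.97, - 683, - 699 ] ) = [ - 956, - 699,  -  683, - 255, - 199,125, 381, 790.97]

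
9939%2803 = 1530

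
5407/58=5407/58= 93.22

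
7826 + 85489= 93315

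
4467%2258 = 2209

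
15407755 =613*25135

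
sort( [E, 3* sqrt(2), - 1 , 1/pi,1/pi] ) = [ - 1, 1/pi,1/pi,E,3*sqrt( 2) ] 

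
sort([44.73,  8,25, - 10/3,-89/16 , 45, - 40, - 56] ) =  [ - 56,-40, - 89/16,  -  10/3, 8,25,44.73,45]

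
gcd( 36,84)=12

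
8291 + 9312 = 17603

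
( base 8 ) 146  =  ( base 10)102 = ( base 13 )7B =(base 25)42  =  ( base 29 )3f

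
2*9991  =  19982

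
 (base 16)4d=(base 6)205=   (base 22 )3b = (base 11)70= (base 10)77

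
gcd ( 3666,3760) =94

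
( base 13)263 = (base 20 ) 10J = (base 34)cb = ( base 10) 419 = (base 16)1A3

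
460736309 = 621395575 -160659266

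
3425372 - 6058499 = -2633127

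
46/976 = 23/488 = 0.05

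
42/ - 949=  - 1  +  907/949 = - 0.04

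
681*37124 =25281444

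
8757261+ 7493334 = 16250595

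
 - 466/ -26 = 17 +12/13=17.92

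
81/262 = 81/262 = 0.31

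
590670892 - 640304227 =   -  49633335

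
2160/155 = 13+29/31 = 13.94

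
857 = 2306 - 1449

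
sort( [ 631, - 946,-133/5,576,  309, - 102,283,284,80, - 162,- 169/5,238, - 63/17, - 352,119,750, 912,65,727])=[ - 946,-352, - 162,  -  102 ,- 169/5, - 133/5,-63/17,65,  80, 119, 238,283,284,309, 576,  631,727,  750 , 912]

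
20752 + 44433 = 65185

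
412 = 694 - 282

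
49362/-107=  - 462 +72/107= - 461.33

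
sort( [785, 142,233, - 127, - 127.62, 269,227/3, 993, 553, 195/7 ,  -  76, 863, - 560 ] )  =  [-560, - 127.62, - 127, - 76, 195/7 , 227/3,142, 233, 269, 553,  785, 863, 993 ]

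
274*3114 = 853236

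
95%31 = 2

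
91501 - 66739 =24762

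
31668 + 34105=65773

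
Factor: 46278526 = 2^1* 7^1*239^1*13831^1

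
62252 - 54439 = 7813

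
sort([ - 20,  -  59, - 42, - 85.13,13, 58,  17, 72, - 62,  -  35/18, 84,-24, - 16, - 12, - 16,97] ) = [ - 85.13, - 62, - 59, - 42, -24,-20 , - 16, - 16, - 12 ,-35/18, 13, 17,58, 72,84,97 ] 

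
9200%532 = 156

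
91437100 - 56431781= 35005319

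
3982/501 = 3982/501= 7.95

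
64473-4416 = 60057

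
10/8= 1 + 1/4 =1.25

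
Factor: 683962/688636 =2^( - 1) * 13^( - 1)*17^( - 1 )*439^1 = 439/442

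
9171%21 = 15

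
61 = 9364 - 9303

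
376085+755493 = 1131578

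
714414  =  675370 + 39044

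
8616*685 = 5901960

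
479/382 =1 + 97/382 = 1.25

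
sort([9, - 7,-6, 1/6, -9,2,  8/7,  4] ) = [ - 9, - 7, - 6,  1/6, 8/7,  2, 4,  9]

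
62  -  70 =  - 8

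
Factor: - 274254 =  - 2^1*3^1 * 43^1*1063^1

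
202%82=38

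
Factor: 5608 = 2^3*701^1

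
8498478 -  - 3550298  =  12048776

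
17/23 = 17/23 = 0.74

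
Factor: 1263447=3^2  *79^1*1777^1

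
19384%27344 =19384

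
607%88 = 79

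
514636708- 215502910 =299133798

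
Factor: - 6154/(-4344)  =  17/12 = 2^( - 2)*3^(-1)*17^1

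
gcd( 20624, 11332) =4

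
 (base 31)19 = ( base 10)40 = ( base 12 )34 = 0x28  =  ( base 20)20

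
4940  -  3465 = 1475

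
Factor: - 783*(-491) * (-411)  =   - 158010183  =  - 3^4*29^1*137^1*491^1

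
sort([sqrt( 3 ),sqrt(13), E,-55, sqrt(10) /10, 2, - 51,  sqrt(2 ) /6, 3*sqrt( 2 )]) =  [ - 55, - 51, sqrt(2) /6,sqrt(10)/10,  sqrt(3), 2, E, sqrt(13 ),3*sqrt (2)]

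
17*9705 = 164985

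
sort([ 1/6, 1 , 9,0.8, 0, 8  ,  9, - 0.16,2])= [-0.16, 0,1/6,  0.8, 1,2, 8,  9,9 ] 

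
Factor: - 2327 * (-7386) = 17187222 = 2^1*3^1*13^1 * 179^1*1231^1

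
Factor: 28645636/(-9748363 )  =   - 2^2*79^( - 1) * 109^1*65701^1*123397^(-1 )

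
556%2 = 0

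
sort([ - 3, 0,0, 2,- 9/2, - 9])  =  [ - 9, - 9/2, - 3,0,0, 2]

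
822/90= 9 + 2/15 = 9.13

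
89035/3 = 89035/3 = 29678.33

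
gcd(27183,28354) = 1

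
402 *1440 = 578880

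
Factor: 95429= 95429^1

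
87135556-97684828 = -10549272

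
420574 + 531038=951612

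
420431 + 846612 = 1267043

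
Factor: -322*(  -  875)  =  2^1*5^3*7^2*23^1=   281750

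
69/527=69/527  =  0.13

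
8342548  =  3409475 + 4933073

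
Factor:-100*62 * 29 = -179800 = - 2^3*5^2*29^1*31^1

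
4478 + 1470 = 5948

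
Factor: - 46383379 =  - 7^1*829^1 *7993^1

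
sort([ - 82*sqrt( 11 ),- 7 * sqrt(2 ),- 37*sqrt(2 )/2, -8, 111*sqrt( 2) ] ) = [-82*sqrt (11 ),-37*sqrt( 2) /2,  -  7 * sqrt( 2), - 8,111*sqrt(2) ] 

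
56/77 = 8/11 = 0.73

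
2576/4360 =322/545 = 0.59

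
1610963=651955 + 959008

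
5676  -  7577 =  - 1901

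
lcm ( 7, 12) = 84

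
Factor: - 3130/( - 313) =10=2^1*5^1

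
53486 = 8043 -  - 45443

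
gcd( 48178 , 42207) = 1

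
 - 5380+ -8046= - 13426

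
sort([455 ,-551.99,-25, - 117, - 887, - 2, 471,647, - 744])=[ - 887, - 744, - 551.99, - 117, - 25,-2, 455,471,647 ]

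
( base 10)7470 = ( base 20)ida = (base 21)gjf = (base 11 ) 5681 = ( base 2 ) 1110100101110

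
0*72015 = 0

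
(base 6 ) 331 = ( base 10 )127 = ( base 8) 177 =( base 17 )78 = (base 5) 1002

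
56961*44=2506284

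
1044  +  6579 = 7623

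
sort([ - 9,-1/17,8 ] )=[ - 9,-1/17, 8 ]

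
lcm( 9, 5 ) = 45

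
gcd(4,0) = 4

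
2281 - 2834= -553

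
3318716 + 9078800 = 12397516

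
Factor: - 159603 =  -  3^1*53201^1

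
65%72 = 65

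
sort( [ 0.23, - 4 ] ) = [ - 4,0.23] 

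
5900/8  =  737 + 1/2 = 737.50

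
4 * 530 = 2120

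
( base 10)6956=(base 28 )8OC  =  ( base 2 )1101100101100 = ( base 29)87P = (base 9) 10478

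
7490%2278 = 656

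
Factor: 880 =2^4*5^1*11^1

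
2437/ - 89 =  - 28 + 55/89 = - 27.38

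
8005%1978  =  93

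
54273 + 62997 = 117270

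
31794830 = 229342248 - 197547418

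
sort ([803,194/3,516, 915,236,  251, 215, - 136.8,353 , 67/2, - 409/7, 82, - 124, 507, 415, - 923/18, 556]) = [ - 136.8, - 124, - 409/7, - 923/18 , 67/2, 194/3, 82, 215,236,251, 353,415, 507,516,  556,803,915] 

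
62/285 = 62/285 = 0.22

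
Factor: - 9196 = - 2^2*11^2*19^1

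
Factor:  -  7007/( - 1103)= 7^2*11^1*13^1*1103^( - 1)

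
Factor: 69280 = 2^5 * 5^1 * 433^1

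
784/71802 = 392/35901 = 0.01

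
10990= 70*157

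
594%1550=594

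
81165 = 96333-15168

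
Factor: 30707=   30707^1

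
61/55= 61/55 = 1.11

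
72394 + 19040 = 91434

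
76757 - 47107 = 29650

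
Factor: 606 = 2^1*3^1*101^1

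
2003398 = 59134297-57130899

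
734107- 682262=51845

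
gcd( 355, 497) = 71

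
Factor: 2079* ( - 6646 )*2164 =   -  29900061576 = - 2^3*3^3*7^1*11^1*541^1*3323^1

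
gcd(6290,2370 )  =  10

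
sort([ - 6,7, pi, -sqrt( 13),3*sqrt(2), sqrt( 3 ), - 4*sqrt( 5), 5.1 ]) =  [ - 4*sqrt( 5), - 6, - sqrt( 13 ),sqrt( 3) , pi, 3*sqrt( 2), 5.1,7] 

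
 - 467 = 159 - 626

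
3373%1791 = 1582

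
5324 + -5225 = 99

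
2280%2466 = 2280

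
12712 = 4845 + 7867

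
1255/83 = 15+10/83 = 15.12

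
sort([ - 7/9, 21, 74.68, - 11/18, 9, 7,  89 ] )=[ - 7/9, - 11/18, 7,9, 21, 74.68, 89 ]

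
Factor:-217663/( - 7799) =307/11=11^( - 1) * 307^1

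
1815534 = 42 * 43227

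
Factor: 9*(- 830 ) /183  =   -2490/61 = - 2^1 * 3^1*5^1 *61^( - 1)*83^1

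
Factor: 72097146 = 2^1 * 3^2*11^1 * 364127^1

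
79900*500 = 39950000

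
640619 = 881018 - 240399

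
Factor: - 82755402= - 2^1*3^1*1093^1*12619^1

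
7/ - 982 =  - 7/982 = -0.01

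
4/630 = 2/315 = 0.01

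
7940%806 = 686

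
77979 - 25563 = 52416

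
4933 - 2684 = 2249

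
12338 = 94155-81817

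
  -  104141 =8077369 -8181510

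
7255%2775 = 1705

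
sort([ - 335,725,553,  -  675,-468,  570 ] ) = [  -  675, - 468,- 335,553, 570,725 ] 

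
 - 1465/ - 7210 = 293/1442= 0.20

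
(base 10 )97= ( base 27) 3g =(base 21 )4d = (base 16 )61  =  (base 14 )6D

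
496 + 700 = 1196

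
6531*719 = 4695789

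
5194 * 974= 5058956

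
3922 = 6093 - 2171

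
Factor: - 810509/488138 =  - 2^ ( - 1 )* 7^1*139^1 *293^( - 1) = - 973/586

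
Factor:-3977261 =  - 61^1 *113^1*577^1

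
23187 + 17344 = 40531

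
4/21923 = 4/21923= 0.00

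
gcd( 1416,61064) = 8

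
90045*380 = 34217100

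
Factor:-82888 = - 2^3* 13^1*797^1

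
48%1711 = 48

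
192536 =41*4696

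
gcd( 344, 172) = 172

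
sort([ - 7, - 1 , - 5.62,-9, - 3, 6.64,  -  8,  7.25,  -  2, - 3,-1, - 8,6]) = [-9, - 8, - 8,  -  7 , - 5.62, - 3, - 3 ,  -  2 ,  -  1,  -  1, 6, 6.64, 7.25 ] 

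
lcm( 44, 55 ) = 220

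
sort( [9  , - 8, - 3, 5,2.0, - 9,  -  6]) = [ - 9, - 8 , - 6,  -  3 , 2.0, 5,9 ]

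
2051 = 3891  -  1840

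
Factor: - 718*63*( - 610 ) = 27592740=2^2*3^2*5^1*7^1*61^1*  359^1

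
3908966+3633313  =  7542279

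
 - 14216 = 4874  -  19090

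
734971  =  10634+724337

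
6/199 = 6/199 = 0.03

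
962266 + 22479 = 984745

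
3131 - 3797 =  - 666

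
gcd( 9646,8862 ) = 14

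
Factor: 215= 5^1* 43^1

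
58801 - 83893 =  - 25092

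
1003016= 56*17911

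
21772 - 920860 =  -  899088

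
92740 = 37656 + 55084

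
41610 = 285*146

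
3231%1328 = 575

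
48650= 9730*5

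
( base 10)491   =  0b111101011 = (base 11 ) 407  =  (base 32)FB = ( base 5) 3431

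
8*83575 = 668600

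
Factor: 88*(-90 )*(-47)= 372240 = 2^4 * 3^2*5^1 * 11^1* 47^1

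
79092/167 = 79092/167 = 473.60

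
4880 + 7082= 11962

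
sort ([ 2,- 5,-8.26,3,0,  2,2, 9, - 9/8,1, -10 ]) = [ - 10 , - 8.26, - 5, - 9/8, 0, 1,2, 2, 2,  3,9] 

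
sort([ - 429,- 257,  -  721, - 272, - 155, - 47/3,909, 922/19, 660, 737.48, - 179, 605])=[-721, - 429, - 272, - 257, - 179, - 155,  -  47/3, 922/19, 605, 660, 737.48, 909] 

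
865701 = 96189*9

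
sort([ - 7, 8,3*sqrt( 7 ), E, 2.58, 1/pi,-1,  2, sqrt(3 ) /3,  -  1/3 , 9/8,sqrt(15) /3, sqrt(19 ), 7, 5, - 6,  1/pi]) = [- 7 ,-6, - 1, - 1/3,1/pi,  1/pi,  sqrt( 3 )/3,  9/8,sqrt( 15)/3, 2,2.58, E, sqrt(19),5,7, 3*sqrt( 7 ), 8] 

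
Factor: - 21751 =-21751^1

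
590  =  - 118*( - 5)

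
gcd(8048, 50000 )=16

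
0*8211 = 0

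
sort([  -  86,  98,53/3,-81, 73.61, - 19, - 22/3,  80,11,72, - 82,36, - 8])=[ - 86 , - 82,-81, - 19, - 8, - 22/3,11, 53/3, 36,72,73.61,80, 98] 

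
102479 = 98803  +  3676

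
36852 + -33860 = 2992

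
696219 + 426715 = 1122934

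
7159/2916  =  2 + 1327/2916 = 2.46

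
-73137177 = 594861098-667998275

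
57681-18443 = 39238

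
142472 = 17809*8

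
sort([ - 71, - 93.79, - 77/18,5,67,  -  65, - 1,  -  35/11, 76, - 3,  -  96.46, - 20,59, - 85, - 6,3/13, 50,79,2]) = [ - 96.46, - 93.79, - 85, - 71, - 65, - 20,-6, - 77/18, - 35/11, - 3, - 1,3/13,2, 5, 50, 59,67 , 76, 79] 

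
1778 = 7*254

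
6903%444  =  243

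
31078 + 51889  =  82967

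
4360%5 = 0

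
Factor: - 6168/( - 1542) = 4 = 2^2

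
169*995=168155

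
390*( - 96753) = - 37733670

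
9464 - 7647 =1817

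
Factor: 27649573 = 7^3*80611^1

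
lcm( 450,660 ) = 9900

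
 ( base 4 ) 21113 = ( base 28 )LB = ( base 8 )1127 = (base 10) 599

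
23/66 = 23/66 = 0.35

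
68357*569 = 38895133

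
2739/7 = 391+2/7=   391.29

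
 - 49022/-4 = 24511/2 = 12255.50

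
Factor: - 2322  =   - 2^1* 3^3  *43^1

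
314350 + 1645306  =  1959656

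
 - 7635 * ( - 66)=503910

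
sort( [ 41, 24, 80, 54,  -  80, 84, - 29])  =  [ - 80, - 29,24, 41, 54,80,84]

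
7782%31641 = 7782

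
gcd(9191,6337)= 1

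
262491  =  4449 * 59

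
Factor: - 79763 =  - 31^2*83^1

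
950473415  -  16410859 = 934062556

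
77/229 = 77/229 = 0.34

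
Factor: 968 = 2^3*11^2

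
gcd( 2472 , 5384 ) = 8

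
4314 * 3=12942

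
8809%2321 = 1846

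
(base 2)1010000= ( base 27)2Q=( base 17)4c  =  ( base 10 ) 80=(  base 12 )68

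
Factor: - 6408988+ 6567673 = 158685 = 3^1*5^1*71^1*149^1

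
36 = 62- 26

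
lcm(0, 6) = 0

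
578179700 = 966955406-388775706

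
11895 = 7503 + 4392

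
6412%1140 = 712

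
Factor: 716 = 2^2*179^1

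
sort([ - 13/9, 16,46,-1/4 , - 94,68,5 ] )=[-94, - 13/9, - 1/4,5, 16,46,  68]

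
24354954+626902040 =651256994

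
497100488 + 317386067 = 814486555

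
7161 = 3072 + 4089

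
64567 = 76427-11860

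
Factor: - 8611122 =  - 2^1*3^1*13^1*53^1*2083^1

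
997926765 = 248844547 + 749082218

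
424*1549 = 656776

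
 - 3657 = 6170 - 9827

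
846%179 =130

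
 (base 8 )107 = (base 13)56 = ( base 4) 1013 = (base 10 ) 71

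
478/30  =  239/15 = 15.93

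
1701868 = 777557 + 924311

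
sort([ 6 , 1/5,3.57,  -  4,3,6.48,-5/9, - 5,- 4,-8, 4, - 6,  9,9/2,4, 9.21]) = [ - 8, -6,-5, - 4,-4,  -  5/9,1/5, 3, 3.57,4, 4 , 9/2 , 6, 6.48,9,9.21]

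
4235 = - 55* ( - 77 )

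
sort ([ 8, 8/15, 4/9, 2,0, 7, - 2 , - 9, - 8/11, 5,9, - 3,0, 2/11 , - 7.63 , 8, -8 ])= [ - 9, - 8, - 7.63, - 3,  -  2,- 8/11,  0,0,2/11, 4/9,8/15, 2,5,7,8, 8,9 ]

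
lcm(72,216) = 216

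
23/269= 23/269 = 0.09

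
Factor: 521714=2^1*260857^1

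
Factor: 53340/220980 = 7/29=7^1*29^( - 1 ) 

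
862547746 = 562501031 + 300046715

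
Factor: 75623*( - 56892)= - 4302343716 = - 2^2*3^1*11^1*47^1*431^1*1609^1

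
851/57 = 14 + 53/57  =  14.93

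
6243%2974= 295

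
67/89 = 67/89 = 0.75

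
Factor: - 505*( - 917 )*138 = 2^1*3^1* 5^1*7^1*23^1*101^1*131^1= 63905730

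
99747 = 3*33249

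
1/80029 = 1/80029 = 0.00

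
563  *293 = 164959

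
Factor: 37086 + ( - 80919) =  - 43833 = - 3^1*19^1*769^1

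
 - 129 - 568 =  - 697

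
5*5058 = 25290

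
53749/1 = 53749 = 53749.00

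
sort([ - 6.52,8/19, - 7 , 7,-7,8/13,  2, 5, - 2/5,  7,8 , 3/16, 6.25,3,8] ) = [ - 7, - 7, - 6.52, - 2/5,3/16, 8/19, 8/13, 2, 3, 5,6.25, 7, 7,8,8 ] 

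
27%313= 27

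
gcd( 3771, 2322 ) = 9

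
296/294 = 1 + 1/147 = 1.01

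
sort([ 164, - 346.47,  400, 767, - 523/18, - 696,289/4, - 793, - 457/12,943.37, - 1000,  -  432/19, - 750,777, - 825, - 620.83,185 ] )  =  [ - 1000, - 825, - 793 , - 750, - 696, - 620.83, - 346.47,  -  457/12, - 523/18,  -  432/19, 289/4,164,185,400,767, 777, 943.37]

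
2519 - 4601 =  - 2082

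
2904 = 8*363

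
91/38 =2 + 15/38 =2.39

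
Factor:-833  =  -7^2 *17^1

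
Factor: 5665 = 5^1*11^1*103^1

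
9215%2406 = 1997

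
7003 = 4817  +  2186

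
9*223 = 2007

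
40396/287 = 40396/287 = 140.75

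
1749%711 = 327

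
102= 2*51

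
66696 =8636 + 58060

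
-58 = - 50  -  8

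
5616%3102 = 2514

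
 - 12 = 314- 326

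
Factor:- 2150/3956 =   -  2^( - 1)*5^2*23^(-1)= -25/46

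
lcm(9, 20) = 180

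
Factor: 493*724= 2^2*17^1*29^1*181^1 = 356932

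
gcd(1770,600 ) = 30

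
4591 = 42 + 4549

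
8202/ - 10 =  - 4101/5 = -820.20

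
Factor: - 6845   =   - 5^1*37^2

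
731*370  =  270470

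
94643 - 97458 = -2815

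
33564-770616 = -737052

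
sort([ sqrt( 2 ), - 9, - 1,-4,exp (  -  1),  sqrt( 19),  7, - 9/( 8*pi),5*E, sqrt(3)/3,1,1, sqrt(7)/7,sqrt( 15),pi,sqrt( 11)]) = [ - 9, - 4, - 1,- 9/( 8*pi), exp( - 1),sqrt( 7)/7, sqrt( 3)/3,1 , 1,  sqrt( 2 ),pi,sqrt(11 ), sqrt( 15), sqrt( 19),  7,  5 * E] 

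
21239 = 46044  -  24805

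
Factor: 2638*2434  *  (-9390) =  - 2^3*3^1 * 5^1*313^1*1217^1*1319^1 = - 60292175880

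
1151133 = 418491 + 732642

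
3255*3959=12886545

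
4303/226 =19 + 9/226 = 19.04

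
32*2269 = 72608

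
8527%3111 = 2305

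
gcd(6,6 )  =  6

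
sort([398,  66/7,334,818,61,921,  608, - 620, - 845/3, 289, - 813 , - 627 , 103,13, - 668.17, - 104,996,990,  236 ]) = [-813,-668.17, - 627, - 620, - 845/3 , - 104, 66/7, 13,61,103, 236,289,334,398,  608,818,921,990,996 ] 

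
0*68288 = 0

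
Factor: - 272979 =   -  3^2*7^2*619^1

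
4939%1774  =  1391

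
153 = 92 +61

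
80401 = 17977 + 62424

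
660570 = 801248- 140678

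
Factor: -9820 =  -2^2*5^1*491^1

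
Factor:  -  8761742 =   -  2^1*11^1*398261^1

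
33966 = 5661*6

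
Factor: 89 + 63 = 2^3*19^1 = 152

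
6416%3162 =92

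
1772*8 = 14176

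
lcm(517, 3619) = 3619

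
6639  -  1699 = 4940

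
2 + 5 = 7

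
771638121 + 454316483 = 1225954604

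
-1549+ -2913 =-4462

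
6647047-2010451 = 4636596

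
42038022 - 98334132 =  - 56296110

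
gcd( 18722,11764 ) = 2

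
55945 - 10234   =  45711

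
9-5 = 4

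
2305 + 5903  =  8208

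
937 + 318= 1255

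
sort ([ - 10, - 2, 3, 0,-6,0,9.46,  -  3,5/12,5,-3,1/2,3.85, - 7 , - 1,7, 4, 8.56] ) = [ - 10, - 7, - 6, - 3, - 3, - 2,  -  1  ,  0,0,5/12,1/2, 3,3.85, 4,5 , 7, 8.56, 9.46 ]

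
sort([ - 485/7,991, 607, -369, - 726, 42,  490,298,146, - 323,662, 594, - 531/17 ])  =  [ - 726,-369, - 323, - 485/7, - 531/17,42,146,298,490, 594,607, 662,991 ]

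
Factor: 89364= 2^2*3^1*11^1 * 677^1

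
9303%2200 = 503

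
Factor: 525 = 3^1 * 5^2*7^1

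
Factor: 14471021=14471021^1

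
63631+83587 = 147218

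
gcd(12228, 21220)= 4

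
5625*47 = 264375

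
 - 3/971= - 3/971 = -0.00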